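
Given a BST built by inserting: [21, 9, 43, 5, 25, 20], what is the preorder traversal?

Tree insertion order: [21, 9, 43, 5, 25, 20]
Tree (level-order array): [21, 9, 43, 5, 20, 25]
Preorder traversal: [21, 9, 5, 20, 43, 25]


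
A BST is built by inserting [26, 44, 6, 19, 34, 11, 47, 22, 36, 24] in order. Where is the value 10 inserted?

Starting tree (level order): [26, 6, 44, None, 19, 34, 47, 11, 22, None, 36, None, None, None, None, None, 24]
Insertion path: 26 -> 6 -> 19 -> 11
Result: insert 10 as left child of 11
Final tree (level order): [26, 6, 44, None, 19, 34, 47, 11, 22, None, 36, None, None, 10, None, None, 24]


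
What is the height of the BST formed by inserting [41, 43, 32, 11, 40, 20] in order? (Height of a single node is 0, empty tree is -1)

Insertion order: [41, 43, 32, 11, 40, 20]
Tree (level-order array): [41, 32, 43, 11, 40, None, None, None, 20]
Compute height bottom-up (empty subtree = -1):
  height(20) = 1 + max(-1, -1) = 0
  height(11) = 1 + max(-1, 0) = 1
  height(40) = 1 + max(-1, -1) = 0
  height(32) = 1 + max(1, 0) = 2
  height(43) = 1 + max(-1, -1) = 0
  height(41) = 1 + max(2, 0) = 3
Height = 3


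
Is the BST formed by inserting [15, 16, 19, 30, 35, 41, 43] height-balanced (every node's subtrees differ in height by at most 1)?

Tree (level-order array): [15, None, 16, None, 19, None, 30, None, 35, None, 41, None, 43]
Definition: a tree is height-balanced if, at every node, |h(left) - h(right)| <= 1 (empty subtree has height -1).
Bottom-up per-node check:
  node 43: h_left=-1, h_right=-1, diff=0 [OK], height=0
  node 41: h_left=-1, h_right=0, diff=1 [OK], height=1
  node 35: h_left=-1, h_right=1, diff=2 [FAIL (|-1-1|=2 > 1)], height=2
  node 30: h_left=-1, h_right=2, diff=3 [FAIL (|-1-2|=3 > 1)], height=3
  node 19: h_left=-1, h_right=3, diff=4 [FAIL (|-1-3|=4 > 1)], height=4
  node 16: h_left=-1, h_right=4, diff=5 [FAIL (|-1-4|=5 > 1)], height=5
  node 15: h_left=-1, h_right=5, diff=6 [FAIL (|-1-5|=6 > 1)], height=6
Node 35 violates the condition: |-1 - 1| = 2 > 1.
Result: Not balanced


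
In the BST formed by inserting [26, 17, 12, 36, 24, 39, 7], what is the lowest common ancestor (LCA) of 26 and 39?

Tree insertion order: [26, 17, 12, 36, 24, 39, 7]
Tree (level-order array): [26, 17, 36, 12, 24, None, 39, 7]
In a BST, the LCA of p=26, q=39 is the first node v on the
root-to-leaf path with p <= v <= q (go left if both < v, right if both > v).
Walk from root:
  at 26: 26 <= 26 <= 39, this is the LCA
LCA = 26


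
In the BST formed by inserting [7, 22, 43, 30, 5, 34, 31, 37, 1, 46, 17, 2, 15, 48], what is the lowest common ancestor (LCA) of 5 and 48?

Tree insertion order: [7, 22, 43, 30, 5, 34, 31, 37, 1, 46, 17, 2, 15, 48]
Tree (level-order array): [7, 5, 22, 1, None, 17, 43, None, 2, 15, None, 30, 46, None, None, None, None, None, 34, None, 48, 31, 37]
In a BST, the LCA of p=5, q=48 is the first node v on the
root-to-leaf path with p <= v <= q (go left if both < v, right if both > v).
Walk from root:
  at 7: 5 <= 7 <= 48, this is the LCA
LCA = 7


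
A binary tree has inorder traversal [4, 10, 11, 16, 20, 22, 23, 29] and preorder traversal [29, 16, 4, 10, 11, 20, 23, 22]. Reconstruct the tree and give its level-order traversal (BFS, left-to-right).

Inorder:  [4, 10, 11, 16, 20, 22, 23, 29]
Preorder: [29, 16, 4, 10, 11, 20, 23, 22]
Algorithm: preorder visits root first, so consume preorder in order;
for each root, split the current inorder slice at that value into
left-subtree inorder and right-subtree inorder, then recurse.
Recursive splits:
  root=29; inorder splits into left=[4, 10, 11, 16, 20, 22, 23], right=[]
  root=16; inorder splits into left=[4, 10, 11], right=[20, 22, 23]
  root=4; inorder splits into left=[], right=[10, 11]
  root=10; inorder splits into left=[], right=[11]
  root=11; inorder splits into left=[], right=[]
  root=20; inorder splits into left=[], right=[22, 23]
  root=23; inorder splits into left=[22], right=[]
  root=22; inorder splits into left=[], right=[]
Reconstructed level-order: [29, 16, 4, 20, 10, 23, 11, 22]


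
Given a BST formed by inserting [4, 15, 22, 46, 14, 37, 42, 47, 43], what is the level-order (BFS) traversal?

Tree insertion order: [4, 15, 22, 46, 14, 37, 42, 47, 43]
Tree (level-order array): [4, None, 15, 14, 22, None, None, None, 46, 37, 47, None, 42, None, None, None, 43]
BFS from the root, enqueuing left then right child of each popped node:
  queue [4] -> pop 4, enqueue [15], visited so far: [4]
  queue [15] -> pop 15, enqueue [14, 22], visited so far: [4, 15]
  queue [14, 22] -> pop 14, enqueue [none], visited so far: [4, 15, 14]
  queue [22] -> pop 22, enqueue [46], visited so far: [4, 15, 14, 22]
  queue [46] -> pop 46, enqueue [37, 47], visited so far: [4, 15, 14, 22, 46]
  queue [37, 47] -> pop 37, enqueue [42], visited so far: [4, 15, 14, 22, 46, 37]
  queue [47, 42] -> pop 47, enqueue [none], visited so far: [4, 15, 14, 22, 46, 37, 47]
  queue [42] -> pop 42, enqueue [43], visited so far: [4, 15, 14, 22, 46, 37, 47, 42]
  queue [43] -> pop 43, enqueue [none], visited so far: [4, 15, 14, 22, 46, 37, 47, 42, 43]
Result: [4, 15, 14, 22, 46, 37, 47, 42, 43]


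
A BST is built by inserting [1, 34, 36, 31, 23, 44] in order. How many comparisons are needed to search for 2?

Search path for 2: 1 -> 34 -> 31 -> 23
Found: False
Comparisons: 4


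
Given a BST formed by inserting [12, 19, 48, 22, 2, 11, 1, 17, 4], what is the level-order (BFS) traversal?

Tree insertion order: [12, 19, 48, 22, 2, 11, 1, 17, 4]
Tree (level-order array): [12, 2, 19, 1, 11, 17, 48, None, None, 4, None, None, None, 22]
BFS from the root, enqueuing left then right child of each popped node:
  queue [12] -> pop 12, enqueue [2, 19], visited so far: [12]
  queue [2, 19] -> pop 2, enqueue [1, 11], visited so far: [12, 2]
  queue [19, 1, 11] -> pop 19, enqueue [17, 48], visited so far: [12, 2, 19]
  queue [1, 11, 17, 48] -> pop 1, enqueue [none], visited so far: [12, 2, 19, 1]
  queue [11, 17, 48] -> pop 11, enqueue [4], visited so far: [12, 2, 19, 1, 11]
  queue [17, 48, 4] -> pop 17, enqueue [none], visited so far: [12, 2, 19, 1, 11, 17]
  queue [48, 4] -> pop 48, enqueue [22], visited so far: [12, 2, 19, 1, 11, 17, 48]
  queue [4, 22] -> pop 4, enqueue [none], visited so far: [12, 2, 19, 1, 11, 17, 48, 4]
  queue [22] -> pop 22, enqueue [none], visited so far: [12, 2, 19, 1, 11, 17, 48, 4, 22]
Result: [12, 2, 19, 1, 11, 17, 48, 4, 22]


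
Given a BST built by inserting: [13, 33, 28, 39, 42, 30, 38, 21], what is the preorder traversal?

Tree insertion order: [13, 33, 28, 39, 42, 30, 38, 21]
Tree (level-order array): [13, None, 33, 28, 39, 21, 30, 38, 42]
Preorder traversal: [13, 33, 28, 21, 30, 39, 38, 42]


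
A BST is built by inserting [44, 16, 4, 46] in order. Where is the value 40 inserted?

Starting tree (level order): [44, 16, 46, 4]
Insertion path: 44 -> 16
Result: insert 40 as right child of 16
Final tree (level order): [44, 16, 46, 4, 40]


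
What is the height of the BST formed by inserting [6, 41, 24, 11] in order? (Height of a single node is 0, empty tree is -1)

Insertion order: [6, 41, 24, 11]
Tree (level-order array): [6, None, 41, 24, None, 11]
Compute height bottom-up (empty subtree = -1):
  height(11) = 1 + max(-1, -1) = 0
  height(24) = 1 + max(0, -1) = 1
  height(41) = 1 + max(1, -1) = 2
  height(6) = 1 + max(-1, 2) = 3
Height = 3


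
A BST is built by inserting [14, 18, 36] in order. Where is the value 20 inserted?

Starting tree (level order): [14, None, 18, None, 36]
Insertion path: 14 -> 18 -> 36
Result: insert 20 as left child of 36
Final tree (level order): [14, None, 18, None, 36, 20]


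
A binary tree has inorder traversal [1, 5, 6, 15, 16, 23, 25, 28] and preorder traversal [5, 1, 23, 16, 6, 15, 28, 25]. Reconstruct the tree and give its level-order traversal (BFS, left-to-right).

Inorder:  [1, 5, 6, 15, 16, 23, 25, 28]
Preorder: [5, 1, 23, 16, 6, 15, 28, 25]
Algorithm: preorder visits root first, so consume preorder in order;
for each root, split the current inorder slice at that value into
left-subtree inorder and right-subtree inorder, then recurse.
Recursive splits:
  root=5; inorder splits into left=[1], right=[6, 15, 16, 23, 25, 28]
  root=1; inorder splits into left=[], right=[]
  root=23; inorder splits into left=[6, 15, 16], right=[25, 28]
  root=16; inorder splits into left=[6, 15], right=[]
  root=6; inorder splits into left=[], right=[15]
  root=15; inorder splits into left=[], right=[]
  root=28; inorder splits into left=[25], right=[]
  root=25; inorder splits into left=[], right=[]
Reconstructed level-order: [5, 1, 23, 16, 28, 6, 25, 15]


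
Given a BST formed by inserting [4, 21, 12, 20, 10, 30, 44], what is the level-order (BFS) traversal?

Tree insertion order: [4, 21, 12, 20, 10, 30, 44]
Tree (level-order array): [4, None, 21, 12, 30, 10, 20, None, 44]
BFS from the root, enqueuing left then right child of each popped node:
  queue [4] -> pop 4, enqueue [21], visited so far: [4]
  queue [21] -> pop 21, enqueue [12, 30], visited so far: [4, 21]
  queue [12, 30] -> pop 12, enqueue [10, 20], visited so far: [4, 21, 12]
  queue [30, 10, 20] -> pop 30, enqueue [44], visited so far: [4, 21, 12, 30]
  queue [10, 20, 44] -> pop 10, enqueue [none], visited so far: [4, 21, 12, 30, 10]
  queue [20, 44] -> pop 20, enqueue [none], visited so far: [4, 21, 12, 30, 10, 20]
  queue [44] -> pop 44, enqueue [none], visited so far: [4, 21, 12, 30, 10, 20, 44]
Result: [4, 21, 12, 30, 10, 20, 44]


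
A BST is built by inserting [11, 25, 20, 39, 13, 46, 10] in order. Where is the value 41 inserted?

Starting tree (level order): [11, 10, 25, None, None, 20, 39, 13, None, None, 46]
Insertion path: 11 -> 25 -> 39 -> 46
Result: insert 41 as left child of 46
Final tree (level order): [11, 10, 25, None, None, 20, 39, 13, None, None, 46, None, None, 41]


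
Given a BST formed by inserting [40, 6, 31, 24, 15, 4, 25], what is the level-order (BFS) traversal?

Tree insertion order: [40, 6, 31, 24, 15, 4, 25]
Tree (level-order array): [40, 6, None, 4, 31, None, None, 24, None, 15, 25]
BFS from the root, enqueuing left then right child of each popped node:
  queue [40] -> pop 40, enqueue [6], visited so far: [40]
  queue [6] -> pop 6, enqueue [4, 31], visited so far: [40, 6]
  queue [4, 31] -> pop 4, enqueue [none], visited so far: [40, 6, 4]
  queue [31] -> pop 31, enqueue [24], visited so far: [40, 6, 4, 31]
  queue [24] -> pop 24, enqueue [15, 25], visited so far: [40, 6, 4, 31, 24]
  queue [15, 25] -> pop 15, enqueue [none], visited so far: [40, 6, 4, 31, 24, 15]
  queue [25] -> pop 25, enqueue [none], visited so far: [40, 6, 4, 31, 24, 15, 25]
Result: [40, 6, 4, 31, 24, 15, 25]


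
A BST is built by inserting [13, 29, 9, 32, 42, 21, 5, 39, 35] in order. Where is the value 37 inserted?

Starting tree (level order): [13, 9, 29, 5, None, 21, 32, None, None, None, None, None, 42, 39, None, 35]
Insertion path: 13 -> 29 -> 32 -> 42 -> 39 -> 35
Result: insert 37 as right child of 35
Final tree (level order): [13, 9, 29, 5, None, 21, 32, None, None, None, None, None, 42, 39, None, 35, None, None, 37]


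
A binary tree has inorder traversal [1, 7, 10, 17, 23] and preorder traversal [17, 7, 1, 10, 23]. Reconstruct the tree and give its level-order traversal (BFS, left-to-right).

Inorder:  [1, 7, 10, 17, 23]
Preorder: [17, 7, 1, 10, 23]
Algorithm: preorder visits root first, so consume preorder in order;
for each root, split the current inorder slice at that value into
left-subtree inorder and right-subtree inorder, then recurse.
Recursive splits:
  root=17; inorder splits into left=[1, 7, 10], right=[23]
  root=7; inorder splits into left=[1], right=[10]
  root=1; inorder splits into left=[], right=[]
  root=10; inorder splits into left=[], right=[]
  root=23; inorder splits into left=[], right=[]
Reconstructed level-order: [17, 7, 23, 1, 10]


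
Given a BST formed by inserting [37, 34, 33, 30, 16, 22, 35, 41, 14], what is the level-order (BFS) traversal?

Tree insertion order: [37, 34, 33, 30, 16, 22, 35, 41, 14]
Tree (level-order array): [37, 34, 41, 33, 35, None, None, 30, None, None, None, 16, None, 14, 22]
BFS from the root, enqueuing left then right child of each popped node:
  queue [37] -> pop 37, enqueue [34, 41], visited so far: [37]
  queue [34, 41] -> pop 34, enqueue [33, 35], visited so far: [37, 34]
  queue [41, 33, 35] -> pop 41, enqueue [none], visited so far: [37, 34, 41]
  queue [33, 35] -> pop 33, enqueue [30], visited so far: [37, 34, 41, 33]
  queue [35, 30] -> pop 35, enqueue [none], visited so far: [37, 34, 41, 33, 35]
  queue [30] -> pop 30, enqueue [16], visited so far: [37, 34, 41, 33, 35, 30]
  queue [16] -> pop 16, enqueue [14, 22], visited so far: [37, 34, 41, 33, 35, 30, 16]
  queue [14, 22] -> pop 14, enqueue [none], visited so far: [37, 34, 41, 33, 35, 30, 16, 14]
  queue [22] -> pop 22, enqueue [none], visited so far: [37, 34, 41, 33, 35, 30, 16, 14, 22]
Result: [37, 34, 41, 33, 35, 30, 16, 14, 22]


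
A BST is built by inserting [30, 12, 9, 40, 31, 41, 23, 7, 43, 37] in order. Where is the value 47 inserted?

Starting tree (level order): [30, 12, 40, 9, 23, 31, 41, 7, None, None, None, None, 37, None, 43]
Insertion path: 30 -> 40 -> 41 -> 43
Result: insert 47 as right child of 43
Final tree (level order): [30, 12, 40, 9, 23, 31, 41, 7, None, None, None, None, 37, None, 43, None, None, None, None, None, 47]


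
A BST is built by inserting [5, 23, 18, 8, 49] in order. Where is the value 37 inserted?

Starting tree (level order): [5, None, 23, 18, 49, 8]
Insertion path: 5 -> 23 -> 49
Result: insert 37 as left child of 49
Final tree (level order): [5, None, 23, 18, 49, 8, None, 37]


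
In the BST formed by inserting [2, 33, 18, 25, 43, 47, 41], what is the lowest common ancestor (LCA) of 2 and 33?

Tree insertion order: [2, 33, 18, 25, 43, 47, 41]
Tree (level-order array): [2, None, 33, 18, 43, None, 25, 41, 47]
In a BST, the LCA of p=2, q=33 is the first node v on the
root-to-leaf path with p <= v <= q (go left if both < v, right if both > v).
Walk from root:
  at 2: 2 <= 2 <= 33, this is the LCA
LCA = 2


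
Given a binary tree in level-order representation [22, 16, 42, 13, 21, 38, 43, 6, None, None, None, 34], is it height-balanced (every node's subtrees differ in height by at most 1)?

Tree (level-order array): [22, 16, 42, 13, 21, 38, 43, 6, None, None, None, 34]
Definition: a tree is height-balanced if, at every node, |h(left) - h(right)| <= 1 (empty subtree has height -1).
Bottom-up per-node check:
  node 6: h_left=-1, h_right=-1, diff=0 [OK], height=0
  node 13: h_left=0, h_right=-1, diff=1 [OK], height=1
  node 21: h_left=-1, h_right=-1, diff=0 [OK], height=0
  node 16: h_left=1, h_right=0, diff=1 [OK], height=2
  node 34: h_left=-1, h_right=-1, diff=0 [OK], height=0
  node 38: h_left=0, h_right=-1, diff=1 [OK], height=1
  node 43: h_left=-1, h_right=-1, diff=0 [OK], height=0
  node 42: h_left=1, h_right=0, diff=1 [OK], height=2
  node 22: h_left=2, h_right=2, diff=0 [OK], height=3
All nodes satisfy the balance condition.
Result: Balanced


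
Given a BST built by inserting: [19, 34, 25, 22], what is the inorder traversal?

Tree insertion order: [19, 34, 25, 22]
Tree (level-order array): [19, None, 34, 25, None, 22]
Inorder traversal: [19, 22, 25, 34]


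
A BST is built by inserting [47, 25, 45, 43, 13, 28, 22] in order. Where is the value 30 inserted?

Starting tree (level order): [47, 25, None, 13, 45, None, 22, 43, None, None, None, 28]
Insertion path: 47 -> 25 -> 45 -> 43 -> 28
Result: insert 30 as right child of 28
Final tree (level order): [47, 25, None, 13, 45, None, 22, 43, None, None, None, 28, None, None, 30]


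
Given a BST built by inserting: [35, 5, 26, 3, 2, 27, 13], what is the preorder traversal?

Tree insertion order: [35, 5, 26, 3, 2, 27, 13]
Tree (level-order array): [35, 5, None, 3, 26, 2, None, 13, 27]
Preorder traversal: [35, 5, 3, 2, 26, 13, 27]


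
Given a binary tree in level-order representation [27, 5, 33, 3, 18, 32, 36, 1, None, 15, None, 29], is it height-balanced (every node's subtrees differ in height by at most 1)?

Tree (level-order array): [27, 5, 33, 3, 18, 32, 36, 1, None, 15, None, 29]
Definition: a tree is height-balanced if, at every node, |h(left) - h(right)| <= 1 (empty subtree has height -1).
Bottom-up per-node check:
  node 1: h_left=-1, h_right=-1, diff=0 [OK], height=0
  node 3: h_left=0, h_right=-1, diff=1 [OK], height=1
  node 15: h_left=-1, h_right=-1, diff=0 [OK], height=0
  node 18: h_left=0, h_right=-1, diff=1 [OK], height=1
  node 5: h_left=1, h_right=1, diff=0 [OK], height=2
  node 29: h_left=-1, h_right=-1, diff=0 [OK], height=0
  node 32: h_left=0, h_right=-1, diff=1 [OK], height=1
  node 36: h_left=-1, h_right=-1, diff=0 [OK], height=0
  node 33: h_left=1, h_right=0, diff=1 [OK], height=2
  node 27: h_left=2, h_right=2, diff=0 [OK], height=3
All nodes satisfy the balance condition.
Result: Balanced


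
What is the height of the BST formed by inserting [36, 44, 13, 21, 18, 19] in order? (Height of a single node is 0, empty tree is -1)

Insertion order: [36, 44, 13, 21, 18, 19]
Tree (level-order array): [36, 13, 44, None, 21, None, None, 18, None, None, 19]
Compute height bottom-up (empty subtree = -1):
  height(19) = 1 + max(-1, -1) = 0
  height(18) = 1 + max(-1, 0) = 1
  height(21) = 1 + max(1, -1) = 2
  height(13) = 1 + max(-1, 2) = 3
  height(44) = 1 + max(-1, -1) = 0
  height(36) = 1 + max(3, 0) = 4
Height = 4


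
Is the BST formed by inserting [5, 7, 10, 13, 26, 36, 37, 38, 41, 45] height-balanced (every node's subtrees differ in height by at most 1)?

Tree (level-order array): [5, None, 7, None, 10, None, 13, None, 26, None, 36, None, 37, None, 38, None, 41, None, 45]
Definition: a tree is height-balanced if, at every node, |h(left) - h(right)| <= 1 (empty subtree has height -1).
Bottom-up per-node check:
  node 45: h_left=-1, h_right=-1, diff=0 [OK], height=0
  node 41: h_left=-1, h_right=0, diff=1 [OK], height=1
  node 38: h_left=-1, h_right=1, diff=2 [FAIL (|-1-1|=2 > 1)], height=2
  node 37: h_left=-1, h_right=2, diff=3 [FAIL (|-1-2|=3 > 1)], height=3
  node 36: h_left=-1, h_right=3, diff=4 [FAIL (|-1-3|=4 > 1)], height=4
  node 26: h_left=-1, h_right=4, diff=5 [FAIL (|-1-4|=5 > 1)], height=5
  node 13: h_left=-1, h_right=5, diff=6 [FAIL (|-1-5|=6 > 1)], height=6
  node 10: h_left=-1, h_right=6, diff=7 [FAIL (|-1-6|=7 > 1)], height=7
  node 7: h_left=-1, h_right=7, diff=8 [FAIL (|-1-7|=8 > 1)], height=8
  node 5: h_left=-1, h_right=8, diff=9 [FAIL (|-1-8|=9 > 1)], height=9
Node 38 violates the condition: |-1 - 1| = 2 > 1.
Result: Not balanced


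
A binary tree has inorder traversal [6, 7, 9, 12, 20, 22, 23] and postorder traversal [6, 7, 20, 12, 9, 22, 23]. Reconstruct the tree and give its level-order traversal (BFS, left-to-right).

Inorder:   [6, 7, 9, 12, 20, 22, 23]
Postorder: [6, 7, 20, 12, 9, 22, 23]
Algorithm: postorder visits root last, so walk postorder right-to-left;
each value is the root of the current inorder slice — split it at that
value, recurse on the right subtree first, then the left.
Recursive splits:
  root=23; inorder splits into left=[6, 7, 9, 12, 20, 22], right=[]
  root=22; inorder splits into left=[6, 7, 9, 12, 20], right=[]
  root=9; inorder splits into left=[6, 7], right=[12, 20]
  root=12; inorder splits into left=[], right=[20]
  root=20; inorder splits into left=[], right=[]
  root=7; inorder splits into left=[6], right=[]
  root=6; inorder splits into left=[], right=[]
Reconstructed level-order: [23, 22, 9, 7, 12, 6, 20]


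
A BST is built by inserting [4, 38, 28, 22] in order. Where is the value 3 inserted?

Starting tree (level order): [4, None, 38, 28, None, 22]
Insertion path: 4
Result: insert 3 as left child of 4
Final tree (level order): [4, 3, 38, None, None, 28, None, 22]


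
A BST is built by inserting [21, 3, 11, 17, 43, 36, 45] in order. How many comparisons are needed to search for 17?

Search path for 17: 21 -> 3 -> 11 -> 17
Found: True
Comparisons: 4


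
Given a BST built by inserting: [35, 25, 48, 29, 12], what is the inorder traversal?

Tree insertion order: [35, 25, 48, 29, 12]
Tree (level-order array): [35, 25, 48, 12, 29]
Inorder traversal: [12, 25, 29, 35, 48]


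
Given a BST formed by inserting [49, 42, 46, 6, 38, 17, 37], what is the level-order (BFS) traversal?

Tree insertion order: [49, 42, 46, 6, 38, 17, 37]
Tree (level-order array): [49, 42, None, 6, 46, None, 38, None, None, 17, None, None, 37]
BFS from the root, enqueuing left then right child of each popped node:
  queue [49] -> pop 49, enqueue [42], visited so far: [49]
  queue [42] -> pop 42, enqueue [6, 46], visited so far: [49, 42]
  queue [6, 46] -> pop 6, enqueue [38], visited so far: [49, 42, 6]
  queue [46, 38] -> pop 46, enqueue [none], visited so far: [49, 42, 6, 46]
  queue [38] -> pop 38, enqueue [17], visited so far: [49, 42, 6, 46, 38]
  queue [17] -> pop 17, enqueue [37], visited so far: [49, 42, 6, 46, 38, 17]
  queue [37] -> pop 37, enqueue [none], visited so far: [49, 42, 6, 46, 38, 17, 37]
Result: [49, 42, 6, 46, 38, 17, 37]


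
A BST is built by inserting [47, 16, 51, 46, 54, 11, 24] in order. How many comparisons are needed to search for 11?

Search path for 11: 47 -> 16 -> 11
Found: True
Comparisons: 3


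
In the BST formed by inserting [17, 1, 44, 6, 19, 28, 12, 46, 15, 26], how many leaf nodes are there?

Tree built from: [17, 1, 44, 6, 19, 28, 12, 46, 15, 26]
Tree (level-order array): [17, 1, 44, None, 6, 19, 46, None, 12, None, 28, None, None, None, 15, 26]
Rule: A leaf has 0 children.
Per-node child counts:
  node 17: 2 child(ren)
  node 1: 1 child(ren)
  node 6: 1 child(ren)
  node 12: 1 child(ren)
  node 15: 0 child(ren)
  node 44: 2 child(ren)
  node 19: 1 child(ren)
  node 28: 1 child(ren)
  node 26: 0 child(ren)
  node 46: 0 child(ren)
Matching nodes: [15, 26, 46]
Count of leaf nodes: 3


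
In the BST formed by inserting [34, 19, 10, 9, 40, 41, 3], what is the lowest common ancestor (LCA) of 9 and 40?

Tree insertion order: [34, 19, 10, 9, 40, 41, 3]
Tree (level-order array): [34, 19, 40, 10, None, None, 41, 9, None, None, None, 3]
In a BST, the LCA of p=9, q=40 is the first node v on the
root-to-leaf path with p <= v <= q (go left if both < v, right if both > v).
Walk from root:
  at 34: 9 <= 34 <= 40, this is the LCA
LCA = 34


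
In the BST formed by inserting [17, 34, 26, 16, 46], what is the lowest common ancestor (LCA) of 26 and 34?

Tree insertion order: [17, 34, 26, 16, 46]
Tree (level-order array): [17, 16, 34, None, None, 26, 46]
In a BST, the LCA of p=26, q=34 is the first node v on the
root-to-leaf path with p <= v <= q (go left if both < v, right if both > v).
Walk from root:
  at 17: both 26 and 34 > 17, go right
  at 34: 26 <= 34 <= 34, this is the LCA
LCA = 34


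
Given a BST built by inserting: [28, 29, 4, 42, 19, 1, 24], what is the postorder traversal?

Tree insertion order: [28, 29, 4, 42, 19, 1, 24]
Tree (level-order array): [28, 4, 29, 1, 19, None, 42, None, None, None, 24]
Postorder traversal: [1, 24, 19, 4, 42, 29, 28]


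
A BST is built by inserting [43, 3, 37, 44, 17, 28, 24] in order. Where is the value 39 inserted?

Starting tree (level order): [43, 3, 44, None, 37, None, None, 17, None, None, 28, 24]
Insertion path: 43 -> 3 -> 37
Result: insert 39 as right child of 37
Final tree (level order): [43, 3, 44, None, 37, None, None, 17, 39, None, 28, None, None, 24]


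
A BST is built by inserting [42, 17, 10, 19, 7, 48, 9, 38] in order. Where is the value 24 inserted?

Starting tree (level order): [42, 17, 48, 10, 19, None, None, 7, None, None, 38, None, 9]
Insertion path: 42 -> 17 -> 19 -> 38
Result: insert 24 as left child of 38
Final tree (level order): [42, 17, 48, 10, 19, None, None, 7, None, None, 38, None, 9, 24]


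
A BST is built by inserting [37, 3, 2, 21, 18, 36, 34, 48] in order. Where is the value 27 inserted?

Starting tree (level order): [37, 3, 48, 2, 21, None, None, None, None, 18, 36, None, None, 34]
Insertion path: 37 -> 3 -> 21 -> 36 -> 34
Result: insert 27 as left child of 34
Final tree (level order): [37, 3, 48, 2, 21, None, None, None, None, 18, 36, None, None, 34, None, 27]


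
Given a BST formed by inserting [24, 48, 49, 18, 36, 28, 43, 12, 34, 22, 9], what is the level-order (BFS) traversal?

Tree insertion order: [24, 48, 49, 18, 36, 28, 43, 12, 34, 22, 9]
Tree (level-order array): [24, 18, 48, 12, 22, 36, 49, 9, None, None, None, 28, 43, None, None, None, None, None, 34]
BFS from the root, enqueuing left then right child of each popped node:
  queue [24] -> pop 24, enqueue [18, 48], visited so far: [24]
  queue [18, 48] -> pop 18, enqueue [12, 22], visited so far: [24, 18]
  queue [48, 12, 22] -> pop 48, enqueue [36, 49], visited so far: [24, 18, 48]
  queue [12, 22, 36, 49] -> pop 12, enqueue [9], visited so far: [24, 18, 48, 12]
  queue [22, 36, 49, 9] -> pop 22, enqueue [none], visited so far: [24, 18, 48, 12, 22]
  queue [36, 49, 9] -> pop 36, enqueue [28, 43], visited so far: [24, 18, 48, 12, 22, 36]
  queue [49, 9, 28, 43] -> pop 49, enqueue [none], visited so far: [24, 18, 48, 12, 22, 36, 49]
  queue [9, 28, 43] -> pop 9, enqueue [none], visited so far: [24, 18, 48, 12, 22, 36, 49, 9]
  queue [28, 43] -> pop 28, enqueue [34], visited so far: [24, 18, 48, 12, 22, 36, 49, 9, 28]
  queue [43, 34] -> pop 43, enqueue [none], visited so far: [24, 18, 48, 12, 22, 36, 49, 9, 28, 43]
  queue [34] -> pop 34, enqueue [none], visited so far: [24, 18, 48, 12, 22, 36, 49, 9, 28, 43, 34]
Result: [24, 18, 48, 12, 22, 36, 49, 9, 28, 43, 34]


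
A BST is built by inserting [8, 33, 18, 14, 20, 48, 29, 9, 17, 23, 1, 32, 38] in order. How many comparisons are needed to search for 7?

Search path for 7: 8 -> 1
Found: False
Comparisons: 2


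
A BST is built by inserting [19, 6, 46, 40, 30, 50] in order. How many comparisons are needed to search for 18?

Search path for 18: 19 -> 6
Found: False
Comparisons: 2


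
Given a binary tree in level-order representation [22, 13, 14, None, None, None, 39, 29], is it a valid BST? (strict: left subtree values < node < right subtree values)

Level-order array: [22, 13, 14, None, None, None, 39, 29]
Validate using subtree bounds (lo, hi): at each node, require lo < value < hi,
then recurse left with hi=value and right with lo=value.
Preorder trace (stopping at first violation):
  at node 22 with bounds (-inf, +inf): OK
  at node 13 with bounds (-inf, 22): OK
  at node 14 with bounds (22, +inf): VIOLATION
Node 14 violates its bound: not (22 < 14 < +inf).
Result: Not a valid BST


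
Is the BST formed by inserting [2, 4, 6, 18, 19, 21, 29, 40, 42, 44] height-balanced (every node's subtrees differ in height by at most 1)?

Tree (level-order array): [2, None, 4, None, 6, None, 18, None, 19, None, 21, None, 29, None, 40, None, 42, None, 44]
Definition: a tree is height-balanced if, at every node, |h(left) - h(right)| <= 1 (empty subtree has height -1).
Bottom-up per-node check:
  node 44: h_left=-1, h_right=-1, diff=0 [OK], height=0
  node 42: h_left=-1, h_right=0, diff=1 [OK], height=1
  node 40: h_left=-1, h_right=1, diff=2 [FAIL (|-1-1|=2 > 1)], height=2
  node 29: h_left=-1, h_right=2, diff=3 [FAIL (|-1-2|=3 > 1)], height=3
  node 21: h_left=-1, h_right=3, diff=4 [FAIL (|-1-3|=4 > 1)], height=4
  node 19: h_left=-1, h_right=4, diff=5 [FAIL (|-1-4|=5 > 1)], height=5
  node 18: h_left=-1, h_right=5, diff=6 [FAIL (|-1-5|=6 > 1)], height=6
  node 6: h_left=-1, h_right=6, diff=7 [FAIL (|-1-6|=7 > 1)], height=7
  node 4: h_left=-1, h_right=7, diff=8 [FAIL (|-1-7|=8 > 1)], height=8
  node 2: h_left=-1, h_right=8, diff=9 [FAIL (|-1-8|=9 > 1)], height=9
Node 40 violates the condition: |-1 - 1| = 2 > 1.
Result: Not balanced


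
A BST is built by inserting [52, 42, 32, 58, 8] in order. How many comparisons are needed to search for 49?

Search path for 49: 52 -> 42
Found: False
Comparisons: 2


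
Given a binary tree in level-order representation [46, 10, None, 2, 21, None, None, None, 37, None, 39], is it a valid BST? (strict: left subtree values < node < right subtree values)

Level-order array: [46, 10, None, 2, 21, None, None, None, 37, None, 39]
Validate using subtree bounds (lo, hi): at each node, require lo < value < hi,
then recurse left with hi=value and right with lo=value.
Preorder trace (stopping at first violation):
  at node 46 with bounds (-inf, +inf): OK
  at node 10 with bounds (-inf, 46): OK
  at node 2 with bounds (-inf, 10): OK
  at node 21 with bounds (10, 46): OK
  at node 37 with bounds (21, 46): OK
  at node 39 with bounds (37, 46): OK
No violation found at any node.
Result: Valid BST


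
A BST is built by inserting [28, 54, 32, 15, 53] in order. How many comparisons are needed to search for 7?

Search path for 7: 28 -> 15
Found: False
Comparisons: 2


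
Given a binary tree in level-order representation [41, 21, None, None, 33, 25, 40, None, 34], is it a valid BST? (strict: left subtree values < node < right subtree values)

Level-order array: [41, 21, None, None, 33, 25, 40, None, 34]
Validate using subtree bounds (lo, hi): at each node, require lo < value < hi,
then recurse left with hi=value and right with lo=value.
Preorder trace (stopping at first violation):
  at node 41 with bounds (-inf, +inf): OK
  at node 21 with bounds (-inf, 41): OK
  at node 33 with bounds (21, 41): OK
  at node 25 with bounds (21, 33): OK
  at node 34 with bounds (25, 33): VIOLATION
Node 34 violates its bound: not (25 < 34 < 33).
Result: Not a valid BST


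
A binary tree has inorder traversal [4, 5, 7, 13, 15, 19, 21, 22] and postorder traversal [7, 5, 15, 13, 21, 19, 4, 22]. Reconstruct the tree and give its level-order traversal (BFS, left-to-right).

Inorder:   [4, 5, 7, 13, 15, 19, 21, 22]
Postorder: [7, 5, 15, 13, 21, 19, 4, 22]
Algorithm: postorder visits root last, so walk postorder right-to-left;
each value is the root of the current inorder slice — split it at that
value, recurse on the right subtree first, then the left.
Recursive splits:
  root=22; inorder splits into left=[4, 5, 7, 13, 15, 19, 21], right=[]
  root=4; inorder splits into left=[], right=[5, 7, 13, 15, 19, 21]
  root=19; inorder splits into left=[5, 7, 13, 15], right=[21]
  root=21; inorder splits into left=[], right=[]
  root=13; inorder splits into left=[5, 7], right=[15]
  root=15; inorder splits into left=[], right=[]
  root=5; inorder splits into left=[], right=[7]
  root=7; inorder splits into left=[], right=[]
Reconstructed level-order: [22, 4, 19, 13, 21, 5, 15, 7]


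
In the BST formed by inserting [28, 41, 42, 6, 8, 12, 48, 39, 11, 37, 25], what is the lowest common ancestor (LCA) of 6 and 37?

Tree insertion order: [28, 41, 42, 6, 8, 12, 48, 39, 11, 37, 25]
Tree (level-order array): [28, 6, 41, None, 8, 39, 42, None, 12, 37, None, None, 48, 11, 25]
In a BST, the LCA of p=6, q=37 is the first node v on the
root-to-leaf path with p <= v <= q (go left if both < v, right if both > v).
Walk from root:
  at 28: 6 <= 28 <= 37, this is the LCA
LCA = 28


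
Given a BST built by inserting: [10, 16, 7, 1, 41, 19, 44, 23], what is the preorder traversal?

Tree insertion order: [10, 16, 7, 1, 41, 19, 44, 23]
Tree (level-order array): [10, 7, 16, 1, None, None, 41, None, None, 19, 44, None, 23]
Preorder traversal: [10, 7, 1, 16, 41, 19, 23, 44]


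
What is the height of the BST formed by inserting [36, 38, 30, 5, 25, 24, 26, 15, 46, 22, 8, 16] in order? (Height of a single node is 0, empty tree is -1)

Insertion order: [36, 38, 30, 5, 25, 24, 26, 15, 46, 22, 8, 16]
Tree (level-order array): [36, 30, 38, 5, None, None, 46, None, 25, None, None, 24, 26, 15, None, None, None, 8, 22, None, None, 16]
Compute height bottom-up (empty subtree = -1):
  height(8) = 1 + max(-1, -1) = 0
  height(16) = 1 + max(-1, -1) = 0
  height(22) = 1 + max(0, -1) = 1
  height(15) = 1 + max(0, 1) = 2
  height(24) = 1 + max(2, -1) = 3
  height(26) = 1 + max(-1, -1) = 0
  height(25) = 1 + max(3, 0) = 4
  height(5) = 1 + max(-1, 4) = 5
  height(30) = 1 + max(5, -1) = 6
  height(46) = 1 + max(-1, -1) = 0
  height(38) = 1 + max(-1, 0) = 1
  height(36) = 1 + max(6, 1) = 7
Height = 7


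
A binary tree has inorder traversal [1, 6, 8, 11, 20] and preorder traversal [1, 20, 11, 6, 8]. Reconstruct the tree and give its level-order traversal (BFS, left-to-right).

Inorder:  [1, 6, 8, 11, 20]
Preorder: [1, 20, 11, 6, 8]
Algorithm: preorder visits root first, so consume preorder in order;
for each root, split the current inorder slice at that value into
left-subtree inorder and right-subtree inorder, then recurse.
Recursive splits:
  root=1; inorder splits into left=[], right=[6, 8, 11, 20]
  root=20; inorder splits into left=[6, 8, 11], right=[]
  root=11; inorder splits into left=[6, 8], right=[]
  root=6; inorder splits into left=[], right=[8]
  root=8; inorder splits into left=[], right=[]
Reconstructed level-order: [1, 20, 11, 6, 8]


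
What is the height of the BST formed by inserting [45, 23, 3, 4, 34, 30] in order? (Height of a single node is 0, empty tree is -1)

Insertion order: [45, 23, 3, 4, 34, 30]
Tree (level-order array): [45, 23, None, 3, 34, None, 4, 30]
Compute height bottom-up (empty subtree = -1):
  height(4) = 1 + max(-1, -1) = 0
  height(3) = 1 + max(-1, 0) = 1
  height(30) = 1 + max(-1, -1) = 0
  height(34) = 1 + max(0, -1) = 1
  height(23) = 1 + max(1, 1) = 2
  height(45) = 1 + max(2, -1) = 3
Height = 3


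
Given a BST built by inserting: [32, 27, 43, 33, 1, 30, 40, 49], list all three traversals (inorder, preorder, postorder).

Tree insertion order: [32, 27, 43, 33, 1, 30, 40, 49]
Tree (level-order array): [32, 27, 43, 1, 30, 33, 49, None, None, None, None, None, 40]
Inorder (L, root, R): [1, 27, 30, 32, 33, 40, 43, 49]
Preorder (root, L, R): [32, 27, 1, 30, 43, 33, 40, 49]
Postorder (L, R, root): [1, 30, 27, 40, 33, 49, 43, 32]


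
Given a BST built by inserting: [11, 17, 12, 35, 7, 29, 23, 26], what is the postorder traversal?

Tree insertion order: [11, 17, 12, 35, 7, 29, 23, 26]
Tree (level-order array): [11, 7, 17, None, None, 12, 35, None, None, 29, None, 23, None, None, 26]
Postorder traversal: [7, 12, 26, 23, 29, 35, 17, 11]


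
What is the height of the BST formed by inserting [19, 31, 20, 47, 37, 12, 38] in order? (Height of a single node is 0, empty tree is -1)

Insertion order: [19, 31, 20, 47, 37, 12, 38]
Tree (level-order array): [19, 12, 31, None, None, 20, 47, None, None, 37, None, None, 38]
Compute height bottom-up (empty subtree = -1):
  height(12) = 1 + max(-1, -1) = 0
  height(20) = 1 + max(-1, -1) = 0
  height(38) = 1 + max(-1, -1) = 0
  height(37) = 1 + max(-1, 0) = 1
  height(47) = 1 + max(1, -1) = 2
  height(31) = 1 + max(0, 2) = 3
  height(19) = 1 + max(0, 3) = 4
Height = 4


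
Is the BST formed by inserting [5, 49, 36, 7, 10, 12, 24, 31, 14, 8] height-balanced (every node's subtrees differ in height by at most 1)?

Tree (level-order array): [5, None, 49, 36, None, 7, None, None, 10, 8, 12, None, None, None, 24, 14, 31]
Definition: a tree is height-balanced if, at every node, |h(left) - h(right)| <= 1 (empty subtree has height -1).
Bottom-up per-node check:
  node 8: h_left=-1, h_right=-1, diff=0 [OK], height=0
  node 14: h_left=-1, h_right=-1, diff=0 [OK], height=0
  node 31: h_left=-1, h_right=-1, diff=0 [OK], height=0
  node 24: h_left=0, h_right=0, diff=0 [OK], height=1
  node 12: h_left=-1, h_right=1, diff=2 [FAIL (|-1-1|=2 > 1)], height=2
  node 10: h_left=0, h_right=2, diff=2 [FAIL (|0-2|=2 > 1)], height=3
  node 7: h_left=-1, h_right=3, diff=4 [FAIL (|-1-3|=4 > 1)], height=4
  node 36: h_left=4, h_right=-1, diff=5 [FAIL (|4--1|=5 > 1)], height=5
  node 49: h_left=5, h_right=-1, diff=6 [FAIL (|5--1|=6 > 1)], height=6
  node 5: h_left=-1, h_right=6, diff=7 [FAIL (|-1-6|=7 > 1)], height=7
Node 12 violates the condition: |-1 - 1| = 2 > 1.
Result: Not balanced


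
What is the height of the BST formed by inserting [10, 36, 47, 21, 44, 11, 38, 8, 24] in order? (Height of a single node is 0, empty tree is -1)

Insertion order: [10, 36, 47, 21, 44, 11, 38, 8, 24]
Tree (level-order array): [10, 8, 36, None, None, 21, 47, 11, 24, 44, None, None, None, None, None, 38]
Compute height bottom-up (empty subtree = -1):
  height(8) = 1 + max(-1, -1) = 0
  height(11) = 1 + max(-1, -1) = 0
  height(24) = 1 + max(-1, -1) = 0
  height(21) = 1 + max(0, 0) = 1
  height(38) = 1 + max(-1, -1) = 0
  height(44) = 1 + max(0, -1) = 1
  height(47) = 1 + max(1, -1) = 2
  height(36) = 1 + max(1, 2) = 3
  height(10) = 1 + max(0, 3) = 4
Height = 4


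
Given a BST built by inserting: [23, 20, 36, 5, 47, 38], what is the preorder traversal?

Tree insertion order: [23, 20, 36, 5, 47, 38]
Tree (level-order array): [23, 20, 36, 5, None, None, 47, None, None, 38]
Preorder traversal: [23, 20, 5, 36, 47, 38]


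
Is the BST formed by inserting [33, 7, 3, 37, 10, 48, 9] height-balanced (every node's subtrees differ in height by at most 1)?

Tree (level-order array): [33, 7, 37, 3, 10, None, 48, None, None, 9]
Definition: a tree is height-balanced if, at every node, |h(left) - h(right)| <= 1 (empty subtree has height -1).
Bottom-up per-node check:
  node 3: h_left=-1, h_right=-1, diff=0 [OK], height=0
  node 9: h_left=-1, h_right=-1, diff=0 [OK], height=0
  node 10: h_left=0, h_right=-1, diff=1 [OK], height=1
  node 7: h_left=0, h_right=1, diff=1 [OK], height=2
  node 48: h_left=-1, h_right=-1, diff=0 [OK], height=0
  node 37: h_left=-1, h_right=0, diff=1 [OK], height=1
  node 33: h_left=2, h_right=1, diff=1 [OK], height=3
All nodes satisfy the balance condition.
Result: Balanced


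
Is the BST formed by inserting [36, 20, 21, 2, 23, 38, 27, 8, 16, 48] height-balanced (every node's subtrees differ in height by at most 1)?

Tree (level-order array): [36, 20, 38, 2, 21, None, 48, None, 8, None, 23, None, None, None, 16, None, 27]
Definition: a tree is height-balanced if, at every node, |h(left) - h(right)| <= 1 (empty subtree has height -1).
Bottom-up per-node check:
  node 16: h_left=-1, h_right=-1, diff=0 [OK], height=0
  node 8: h_left=-1, h_right=0, diff=1 [OK], height=1
  node 2: h_left=-1, h_right=1, diff=2 [FAIL (|-1-1|=2 > 1)], height=2
  node 27: h_left=-1, h_right=-1, diff=0 [OK], height=0
  node 23: h_left=-1, h_right=0, diff=1 [OK], height=1
  node 21: h_left=-1, h_right=1, diff=2 [FAIL (|-1-1|=2 > 1)], height=2
  node 20: h_left=2, h_right=2, diff=0 [OK], height=3
  node 48: h_left=-1, h_right=-1, diff=0 [OK], height=0
  node 38: h_left=-1, h_right=0, diff=1 [OK], height=1
  node 36: h_left=3, h_right=1, diff=2 [FAIL (|3-1|=2 > 1)], height=4
Node 2 violates the condition: |-1 - 1| = 2 > 1.
Result: Not balanced


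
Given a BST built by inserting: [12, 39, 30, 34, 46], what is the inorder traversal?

Tree insertion order: [12, 39, 30, 34, 46]
Tree (level-order array): [12, None, 39, 30, 46, None, 34]
Inorder traversal: [12, 30, 34, 39, 46]


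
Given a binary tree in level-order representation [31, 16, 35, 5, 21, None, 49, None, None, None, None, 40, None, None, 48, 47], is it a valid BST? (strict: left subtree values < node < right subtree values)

Level-order array: [31, 16, 35, 5, 21, None, 49, None, None, None, None, 40, None, None, 48, 47]
Validate using subtree bounds (lo, hi): at each node, require lo < value < hi,
then recurse left with hi=value and right with lo=value.
Preorder trace (stopping at first violation):
  at node 31 with bounds (-inf, +inf): OK
  at node 16 with bounds (-inf, 31): OK
  at node 5 with bounds (-inf, 16): OK
  at node 21 with bounds (16, 31): OK
  at node 35 with bounds (31, +inf): OK
  at node 49 with bounds (35, +inf): OK
  at node 40 with bounds (35, 49): OK
  at node 48 with bounds (40, 49): OK
  at node 47 with bounds (40, 48): OK
No violation found at any node.
Result: Valid BST


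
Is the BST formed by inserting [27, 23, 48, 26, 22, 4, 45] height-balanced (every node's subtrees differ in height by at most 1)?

Tree (level-order array): [27, 23, 48, 22, 26, 45, None, 4]
Definition: a tree is height-balanced if, at every node, |h(left) - h(right)| <= 1 (empty subtree has height -1).
Bottom-up per-node check:
  node 4: h_left=-1, h_right=-1, diff=0 [OK], height=0
  node 22: h_left=0, h_right=-1, diff=1 [OK], height=1
  node 26: h_left=-1, h_right=-1, diff=0 [OK], height=0
  node 23: h_left=1, h_right=0, diff=1 [OK], height=2
  node 45: h_left=-1, h_right=-1, diff=0 [OK], height=0
  node 48: h_left=0, h_right=-1, diff=1 [OK], height=1
  node 27: h_left=2, h_right=1, diff=1 [OK], height=3
All nodes satisfy the balance condition.
Result: Balanced
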